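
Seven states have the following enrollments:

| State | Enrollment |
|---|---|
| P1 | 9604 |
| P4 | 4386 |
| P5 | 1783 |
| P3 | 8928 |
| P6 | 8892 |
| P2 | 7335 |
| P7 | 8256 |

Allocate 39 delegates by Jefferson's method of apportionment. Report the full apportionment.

P1 8; P4 3; P5 1; P3 7; P6 7; P2 6; P7 7

Standard divisor 49184/39 ≈ 1261.128; standard quotas: P1 7.615, P4 3.478, P5 1.414, P3 7.079, P6 7.051, P2 5.816, P7 6.547.
Rounding down gives 7, 3, 1, 7, 7, 5, 6 = 36 seats, so the divisor must be adjusted.
With modified divisor 1150: modified quotas P1 8.351, P4 3.814, P5 1.550, P3 7.763, P6 7.732, P2 6.378, P7 7.179.
Rounding down: P1 8, P4 3, P5 1, P3 7, P6 7, P2 6, P7 7 (total 39).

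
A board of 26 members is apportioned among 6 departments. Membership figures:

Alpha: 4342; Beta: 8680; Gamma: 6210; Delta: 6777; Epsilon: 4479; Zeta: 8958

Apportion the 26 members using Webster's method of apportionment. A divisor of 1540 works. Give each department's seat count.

Alpha: 3, Beta: 6, Gamma: 4, Delta: 4, Epsilon: 3, Zeta: 6

With modified divisor 1540: modified quotas Alpha 2.819, Beta 5.636, Gamma 4.032, Delta 4.401, Epsilon 2.908, Zeta 5.817.
Rounding to the nearest integer: Alpha 3, Beta 6, Gamma 4, Delta 4, Epsilon 3, Zeta 6 (total 26).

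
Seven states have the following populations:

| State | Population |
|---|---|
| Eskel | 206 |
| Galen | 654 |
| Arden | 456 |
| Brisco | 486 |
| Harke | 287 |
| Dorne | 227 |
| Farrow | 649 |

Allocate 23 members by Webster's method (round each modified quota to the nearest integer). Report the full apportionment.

Standard divisor 2965/23 ≈ 128.913; standard quotas: Eskel 1.598, Galen 5.073, Arden 3.537, Brisco 3.770, Harke 2.226, Dorne 1.761, Farrow 5.034.
Rounding to the nearest integer gives 2, 5, 4, 4, 2, 2, 5 = 24 seats, so the divisor must be adjusted.
With modified divisor 134: modified quotas Eskel 1.537, Galen 4.881, Arden 3.403, Brisco 3.627, Harke 2.142, Dorne 1.694, Farrow 4.843.
Rounding to the nearest integer: Eskel 2, Galen 5, Arden 3, Brisco 4, Harke 2, Dorne 2, Farrow 5 (total 23).

Eskel 2, Galen 5, Arden 3, Brisco 4, Harke 2, Dorne 2, Farrow 5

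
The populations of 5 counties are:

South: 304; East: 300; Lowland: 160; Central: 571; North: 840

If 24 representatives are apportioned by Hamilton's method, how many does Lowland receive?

2

The standard divisor is 2175/24 ≈ 90.625.
Standard quotas: South 3.354, East 3.310, Lowland 1.766, Central 6.301, North 9.269.
Lower quotas: South 3, East 3, Lowland 1, Central 6, North 9 (sum 22, leaving 2 seats).
Remainders in descending order: Lowland 0.766, South 0.354, East 0.310, Central 0.301, North 0.269.
The surplus seats go to Lowland, South.
Lowland receives 2.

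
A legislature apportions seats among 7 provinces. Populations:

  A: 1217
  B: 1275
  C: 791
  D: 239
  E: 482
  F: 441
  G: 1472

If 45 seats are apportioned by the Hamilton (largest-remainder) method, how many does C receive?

Total 5917; standard divisor 5917/45 ≈ 131.489.
Standard quotas: A 9.256, B 9.697, C 6.016, D 1.818, E 3.666, F 3.354, G 11.195.
Lower quotas: A 9, B 9, C 6, D 1, E 3, F 3, G 11 (sum 42, leaving 3 seats).
Remainders in descending order: D 0.818, B 0.697, E 0.666, F 0.354, A 0.256, G 0.195, C 0.016.
Largest remainders: D, B, E receive the extra seats.
C receives 6.

6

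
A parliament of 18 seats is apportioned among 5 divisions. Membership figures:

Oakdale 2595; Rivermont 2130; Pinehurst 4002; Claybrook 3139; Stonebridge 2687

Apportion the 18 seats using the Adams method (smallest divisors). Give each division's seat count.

Standard divisor 14553/18 ≈ 808.5; standard quotas: Oakdale 3.210, Rivermont 2.635, Pinehurst 4.950, Claybrook 3.882, Stonebridge 3.323.
Rounding up gives 4, 3, 5, 4, 4 = 20 seats, so the divisor must be adjusted.
With modified divisor 950: modified quotas Oakdale 2.732, Rivermont 2.242, Pinehurst 4.213, Claybrook 3.304, Stonebridge 2.828.
Rounding up: Oakdale 3, Rivermont 3, Pinehurst 5, Claybrook 4, Stonebridge 3 (total 18).

Oakdale 3; Rivermont 3; Pinehurst 5; Claybrook 4; Stonebridge 3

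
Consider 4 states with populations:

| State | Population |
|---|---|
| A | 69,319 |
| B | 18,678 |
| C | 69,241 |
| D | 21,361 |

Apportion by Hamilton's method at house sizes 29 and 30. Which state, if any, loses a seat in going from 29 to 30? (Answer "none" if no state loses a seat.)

D

At 29 seats: A 11, B 3, C 11, D 4.
At 30 seats: A 12, B 3, C 12, D 3.
D drops from 4 to 3.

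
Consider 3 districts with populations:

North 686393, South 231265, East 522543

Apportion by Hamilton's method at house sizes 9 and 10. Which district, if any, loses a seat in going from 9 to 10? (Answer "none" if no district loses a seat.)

South

At 9 seats: North 4, South 2, East 3.
At 10 seats: North 5, South 1, East 4.
South drops from 2 to 1.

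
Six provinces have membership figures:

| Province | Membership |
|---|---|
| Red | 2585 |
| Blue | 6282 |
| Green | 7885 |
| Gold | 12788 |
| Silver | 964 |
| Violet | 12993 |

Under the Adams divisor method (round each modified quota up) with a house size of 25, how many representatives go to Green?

Standard divisor 43497/25 ≈ 1739.88; standard quotas: Red 1.486, Blue 3.611, Green 4.532, Gold 7.350, Silver 0.554, Violet 7.468.
Rounding up gives 2, 4, 5, 8, 1, 8 = 28 seats, so the divisor must be adjusted.
With modified divisor 2000: modified quotas Red 1.292, Blue 3.141, Green 3.942, Gold 6.394, Silver 0.482, Violet 6.497.
Rounding up: Red 2, Blue 4, Green 4, Gold 7, Silver 1, Violet 7 (total 25).
Green receives 4.

4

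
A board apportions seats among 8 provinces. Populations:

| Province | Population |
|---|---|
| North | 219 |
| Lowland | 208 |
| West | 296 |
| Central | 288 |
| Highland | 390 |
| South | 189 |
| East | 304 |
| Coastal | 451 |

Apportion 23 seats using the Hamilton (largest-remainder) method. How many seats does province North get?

Total 2345; standard divisor 2345/23 ≈ 101.957.
Standard quotas: North 2.148, Lowland 2.040, West 2.903, Central 2.825, Highland 3.825, South 1.854, East 2.982, Coastal 4.423.
Lower quotas: North 2, Lowland 2, West 2, Central 2, Highland 3, South 1, East 2, Coastal 4 (sum 18, leaving 5 seats).
Remainders in descending order: East 0.982, West 0.903, South 0.854, Highland 0.825, Central 0.825, Coastal 0.423, North 0.148, Lowland 0.040.
Largest remainders: East, West, South, Highland, Central receive the extra seats.
North receives 2.

2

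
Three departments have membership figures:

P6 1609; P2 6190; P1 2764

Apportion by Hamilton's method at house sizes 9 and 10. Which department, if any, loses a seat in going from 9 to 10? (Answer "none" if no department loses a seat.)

At 9 seats: P6 2, P2 5, P1 2.
At 10 seats: P6 1, P2 6, P1 3.
P6 drops from 2 to 1.

P6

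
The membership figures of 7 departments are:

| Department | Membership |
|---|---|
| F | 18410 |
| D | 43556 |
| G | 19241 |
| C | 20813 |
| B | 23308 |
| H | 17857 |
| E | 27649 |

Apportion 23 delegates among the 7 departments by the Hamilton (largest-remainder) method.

Total 170834; standard divisor 170834/23 ≈ 7427.565.
Standard quotas: F 2.4786, D 5.8641, G 2.5905, C 2.8021, B 3.1380, H 2.4042, E 3.7225.
Lower quotas: F 2, D 5, G 2, C 2, B 3, H 2, E 3 (sum 19, leaving 4 seats).
Remainders in descending order: D 0.8641, C 0.8021, E 0.7225, G 0.5905, F 0.4786, H 0.4042, B 0.1380.
Largest remainders: D, C, E, G receive the extra seats.

F: 2, D: 6, G: 3, C: 3, B: 3, H: 2, E: 4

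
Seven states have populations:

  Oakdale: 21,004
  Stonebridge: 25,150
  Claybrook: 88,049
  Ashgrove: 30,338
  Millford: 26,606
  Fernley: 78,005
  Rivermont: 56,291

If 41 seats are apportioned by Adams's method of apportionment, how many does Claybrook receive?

Standard divisor 325443/41 ≈ 7937.634; standard quotas: Oakdale 2.646, Stonebridge 3.168, Claybrook 11.093, Ashgrove 3.822, Millford 3.352, Fernley 9.827, Rivermont 7.092.
Rounding up gives 3, 4, 12, 4, 4, 10, 8 = 45 seats, so the divisor must be adjusted.
With modified divisor 8700: modified quotas Oakdale 2.414, Stonebridge 2.891, Claybrook 10.121, Ashgrove 3.487, Millford 3.058, Fernley 8.966, Rivermont 6.470.
Rounding up: Oakdale 3, Stonebridge 3, Claybrook 11, Ashgrove 4, Millford 4, Fernley 9, Rivermont 7 (total 41).
Claybrook receives 11.

11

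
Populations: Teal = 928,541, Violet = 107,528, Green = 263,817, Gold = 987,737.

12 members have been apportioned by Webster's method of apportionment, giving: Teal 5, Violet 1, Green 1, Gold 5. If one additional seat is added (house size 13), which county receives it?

Priority for the next seat is population ÷ (current seats + 0.5).
Priorities: Teal 168825.636, Violet 71685.333, Green 175878.000, Gold 179588.545.
Highest priority: Gold.

Gold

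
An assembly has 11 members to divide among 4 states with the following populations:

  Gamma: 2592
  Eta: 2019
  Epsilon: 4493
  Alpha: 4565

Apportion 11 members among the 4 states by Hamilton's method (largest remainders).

Standard divisor: 13669 ÷ 11 ≈ 1242.636.
Standard quotas: Gamma 2.086, Eta 1.625, Epsilon 3.616, Alpha 3.674.
Lower quotas: Gamma 2, Eta 1, Epsilon 3, Alpha 3 (sum 9, leaving 2 seats).
Remainders in descending order: Alpha 0.674, Eta 0.625, Epsilon 0.616, Gamma 0.086.
The surplus seats go to Alpha, Eta.

Gamma=2, Eta=2, Epsilon=3, Alpha=4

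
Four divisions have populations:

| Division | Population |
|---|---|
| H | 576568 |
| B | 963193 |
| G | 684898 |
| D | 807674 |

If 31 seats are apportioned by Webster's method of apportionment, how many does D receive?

8

Standard divisor 3032333/31 ≈ 97817.194; standard quotas: H 5.894, B 9.847, G 7.002, D 8.257.
Rounding to the nearest integer gives H 6, B 10, G 7, D 8 — total 31, matching the house size, so no adjustment is needed.
D receives 8.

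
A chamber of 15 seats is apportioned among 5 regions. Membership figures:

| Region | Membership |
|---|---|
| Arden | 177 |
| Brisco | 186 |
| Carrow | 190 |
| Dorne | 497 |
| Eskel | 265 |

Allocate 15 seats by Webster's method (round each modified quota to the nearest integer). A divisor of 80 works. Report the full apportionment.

Arden: 2, Brisco: 2, Carrow: 2, Dorne: 6, Eskel: 3

With modified divisor 80: modified quotas Arden 2.212, Brisco 2.325, Carrow 2.375, Dorne 6.213, Eskel 3.312.
Rounding to the nearest integer: Arden 2, Brisco 2, Carrow 2, Dorne 6, Eskel 3 (total 15).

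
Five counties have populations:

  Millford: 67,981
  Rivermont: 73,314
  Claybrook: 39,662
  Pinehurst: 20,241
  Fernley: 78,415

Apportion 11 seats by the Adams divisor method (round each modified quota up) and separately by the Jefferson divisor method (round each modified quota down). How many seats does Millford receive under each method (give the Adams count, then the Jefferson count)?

Adams: Millford 2, Rivermont 3, Claybrook 2, Pinehurst 1, Fernley 3.
Jefferson: Millford 3, Rivermont 3, Claybrook 1, Pinehurst 1, Fernley 3.
Millford gets 2 under Adams and 3 under Jefferson.

2 and 3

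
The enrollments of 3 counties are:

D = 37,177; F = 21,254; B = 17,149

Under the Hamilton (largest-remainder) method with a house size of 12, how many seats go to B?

3

Total 75580; standard divisor 75580/12 ≈ 6298.333.
Standard quotas: D 5.9027, F 3.3745, B 2.7228.
Lower quotas: D 5, F 3, B 2 (sum 10, leaving 2 seats).
Remainders in descending order: D 0.9027, B 0.7228, F 0.3745.
Largest remainders: D, B receive the extra seats.
B receives 3.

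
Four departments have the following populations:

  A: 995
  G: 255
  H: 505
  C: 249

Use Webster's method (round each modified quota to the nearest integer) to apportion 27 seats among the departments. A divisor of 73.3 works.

With modified divisor 73.3: modified quotas A 13.574, G 3.479, H 6.889, C 3.397.
Rounding to the nearest integer: A 14, G 3, H 7, C 3 (total 27).

A=14, G=3, H=7, C=3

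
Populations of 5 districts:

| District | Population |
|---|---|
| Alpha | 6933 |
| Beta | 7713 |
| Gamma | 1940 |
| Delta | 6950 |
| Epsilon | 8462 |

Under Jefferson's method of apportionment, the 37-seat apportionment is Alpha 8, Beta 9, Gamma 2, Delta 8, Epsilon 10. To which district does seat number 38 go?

Delta

Priority for the next seat is population ÷ (current seats + 1).
Priorities: Alpha 770.333, Beta 771.300, Gamma 646.667, Delta 772.222, Epsilon 769.273.
Highest priority: Delta.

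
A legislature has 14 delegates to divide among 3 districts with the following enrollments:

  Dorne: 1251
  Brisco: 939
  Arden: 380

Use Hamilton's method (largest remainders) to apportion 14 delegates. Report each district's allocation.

Dorne: 7; Brisco: 5; Arden: 2

Total 2570; standard divisor 2570/14 ≈ 183.571.
Standard quotas: Dorne 6.815, Brisco 5.115, Arden 2.070.
Lower quotas: Dorne 6, Brisco 5, Arden 2 (sum 13, leaving 1 seat).
Remainders in descending order: Dorne 0.815, Brisco 0.115, Arden 0.070.
The surplus seat goes to Dorne.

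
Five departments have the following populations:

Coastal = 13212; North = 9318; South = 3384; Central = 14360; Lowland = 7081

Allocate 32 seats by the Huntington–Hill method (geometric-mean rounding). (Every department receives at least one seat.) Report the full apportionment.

With divisor 1476: modified quotas Coastal 8.951, North 6.313, South 2.293, Central 9.729, Lowland 4.797.
Geometric-mean thresholds: Coastal √(8·9)=8.485, North √(6·7)=6.481, South √(2·3)=2.449, Central √(9·10)=9.487, Lowland √(4·5)=4.472.
Each quota rounded against its threshold gives Coastal 9, North 6, South 2, Central 10, Lowland 5 (total 32).

Coastal: 9, North: 6, South: 2, Central: 10, Lowland: 5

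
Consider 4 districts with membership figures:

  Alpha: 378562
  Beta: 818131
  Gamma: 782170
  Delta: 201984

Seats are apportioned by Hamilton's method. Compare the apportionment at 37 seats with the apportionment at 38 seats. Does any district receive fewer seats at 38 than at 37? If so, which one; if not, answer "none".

At 37 seats: Alpha 6, Beta 14, Gamma 13, Delta 4.
At 38 seats: Alpha 7, Beta 14, Gamma 14, Delta 3.
Delta drops from 4 to 3.

Delta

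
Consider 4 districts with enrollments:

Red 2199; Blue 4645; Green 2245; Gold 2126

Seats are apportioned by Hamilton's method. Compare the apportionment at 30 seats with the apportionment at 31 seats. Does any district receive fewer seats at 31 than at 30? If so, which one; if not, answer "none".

none

At 30 seats: Red 6, Blue 12, Green 6, Gold 6.
At 31 seats: Red 6, Blue 13, Green 6, Gold 6.
No district's allocation decreased.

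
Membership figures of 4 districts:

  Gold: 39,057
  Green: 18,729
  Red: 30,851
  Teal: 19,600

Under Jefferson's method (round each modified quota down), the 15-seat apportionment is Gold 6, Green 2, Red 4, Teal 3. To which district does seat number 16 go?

Green

Priority for the next seat is population ÷ (current seats + 1).
Priorities: Gold 5579.571, Green 6243.000, Red 6170.200, Teal 4900.000.
Highest priority: Green.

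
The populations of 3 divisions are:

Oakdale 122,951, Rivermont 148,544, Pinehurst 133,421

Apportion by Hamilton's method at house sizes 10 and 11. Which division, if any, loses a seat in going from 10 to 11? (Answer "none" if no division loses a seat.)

At 10 seats: Oakdale 3, Rivermont 4, Pinehurst 3.
At 11 seats: Oakdale 3, Rivermont 4, Pinehurst 4.
No division's allocation decreased.

none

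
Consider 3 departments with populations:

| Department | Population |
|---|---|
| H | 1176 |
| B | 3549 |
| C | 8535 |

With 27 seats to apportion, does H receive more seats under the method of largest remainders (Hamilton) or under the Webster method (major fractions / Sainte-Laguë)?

Hamilton: H 3, B 7, C 17.
Webster: H 2, B 7, C 18.
H gets 3 under Hamilton and 2 under Webster.

Hamilton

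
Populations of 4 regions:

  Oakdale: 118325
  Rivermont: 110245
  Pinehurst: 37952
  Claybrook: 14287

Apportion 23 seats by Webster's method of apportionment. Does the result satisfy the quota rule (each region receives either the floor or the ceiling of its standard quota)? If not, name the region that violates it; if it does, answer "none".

none

Standard quotas: Oakdale 9.692, Rivermont 9.030, Pinehurst 3.109, Claybrook 1.170.
Webster allocation: Oakdale 10, Rivermont 9, Pinehurst 3, Claybrook 1.
Every allocation lies between the lower and upper quota.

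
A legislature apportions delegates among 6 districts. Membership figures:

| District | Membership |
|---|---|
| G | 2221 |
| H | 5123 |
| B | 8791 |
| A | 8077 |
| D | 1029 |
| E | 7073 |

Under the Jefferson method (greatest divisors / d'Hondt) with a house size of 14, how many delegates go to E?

3

Standard divisor 32314/14 ≈ 2308.143; standard quotas: G 0.962, H 2.220, B 3.809, A 3.499, D 0.446, E 3.064.
Rounding down gives 0, 2, 3, 3, 0, 3 = 11 seats, so the divisor must be adjusted.
With modified divisor 1900: modified quotas G 1.169, H 2.696, B 4.627, A 4.251, D 0.542, E 3.723.
Rounding down: G 1, H 2, B 4, A 4, D 0, E 3 (total 14).
E receives 3.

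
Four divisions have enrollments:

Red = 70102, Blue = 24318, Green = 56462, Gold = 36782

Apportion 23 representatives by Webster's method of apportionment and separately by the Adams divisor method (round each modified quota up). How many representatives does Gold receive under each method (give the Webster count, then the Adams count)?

Webster: Red 9, Blue 3, Green 7, Gold 4.
Adams: Red 8, Blue 3, Green 7, Gold 5.
Gold gets 4 under Webster and 5 under Adams.

4 and 5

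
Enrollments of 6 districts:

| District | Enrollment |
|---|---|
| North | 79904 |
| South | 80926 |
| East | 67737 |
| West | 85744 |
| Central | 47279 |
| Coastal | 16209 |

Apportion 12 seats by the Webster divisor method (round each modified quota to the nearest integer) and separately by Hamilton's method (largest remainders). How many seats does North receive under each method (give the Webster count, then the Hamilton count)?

Webster: North 2, South 3, East 2, West 3, Central 1, Coastal 1.
Hamilton: North 3, South 3, East 2, West 3, Central 1, Coastal 0.
North gets 2 under Webster and 3 under Hamilton.

2 and 3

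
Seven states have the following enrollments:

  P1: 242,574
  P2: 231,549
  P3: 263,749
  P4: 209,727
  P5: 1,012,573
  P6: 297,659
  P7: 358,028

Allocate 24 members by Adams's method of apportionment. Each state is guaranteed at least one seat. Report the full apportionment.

Standard divisor 2615859/24 ≈ 108994.125; standard quotas: P1 2.226, P2 2.124, P3 2.420, P4 1.924, P5 9.290, P6 2.731, P7 3.285.
Rounding up gives 3, 3, 3, 2, 10, 3, 4 = 28 seats, so the divisor must be adjusted.
With modified divisor 123900: modified quotas P1 1.958, P2 1.869, P3 2.129, P4 1.693, P5 8.173, P6 2.402, P7 2.890.
Rounding up: P1 2, P2 2, P3 3, P4 2, P5 9, P6 3, P7 3 (total 24).

P1=2; P2=2; P3=3; P4=2; P5=9; P6=3; P7=3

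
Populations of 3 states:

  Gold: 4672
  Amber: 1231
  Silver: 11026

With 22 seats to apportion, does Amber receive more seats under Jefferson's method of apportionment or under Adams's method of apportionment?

Adams

Jefferson: Gold 6, Amber 1, Silver 15.
Adams: Gold 6, Amber 2, Silver 14.
Amber gets 1 under Jefferson and 2 under Adams.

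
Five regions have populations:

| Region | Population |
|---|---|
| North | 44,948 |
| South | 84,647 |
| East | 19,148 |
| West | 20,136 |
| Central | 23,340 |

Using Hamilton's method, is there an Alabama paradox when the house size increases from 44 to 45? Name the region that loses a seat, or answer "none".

At 44 seats: North 10, South 19, East 5, West 5, Central 5.
At 45 seats: North 11, South 20, East 4, West 5, Central 5.
East drops from 5 to 4.

East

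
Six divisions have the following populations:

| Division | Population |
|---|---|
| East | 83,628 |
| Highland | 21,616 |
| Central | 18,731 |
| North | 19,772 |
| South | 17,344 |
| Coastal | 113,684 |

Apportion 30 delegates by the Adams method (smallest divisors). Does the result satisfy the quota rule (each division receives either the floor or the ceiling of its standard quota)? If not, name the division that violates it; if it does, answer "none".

none

Standard quotas: East 9.131, Highland 2.360, Central 2.045, North 2.159, South 1.894, Coastal 12.412.
Adams allocation: East 9, Highland 3, Central 2, North 2, South 2, Coastal 12.
Every allocation lies between the lower and upper quota.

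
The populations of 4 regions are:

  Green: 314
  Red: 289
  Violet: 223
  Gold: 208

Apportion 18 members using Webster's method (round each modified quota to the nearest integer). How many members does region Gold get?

Standard divisor 1034/18 ≈ 57.444; standard quotas: Green 5.466, Red 5.031, Violet 3.882, Gold 3.621.
Rounding to the nearest integer gives Green 5, Red 5, Violet 4, Gold 4 — total 18, matching the house size, so no adjustment is needed.
Gold receives 4.

4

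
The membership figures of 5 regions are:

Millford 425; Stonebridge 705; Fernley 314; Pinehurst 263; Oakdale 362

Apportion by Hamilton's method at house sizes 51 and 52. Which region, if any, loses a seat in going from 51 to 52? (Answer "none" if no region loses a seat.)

Pinehurst

At 51 seats: Millford 10, Stonebridge 17, Fernley 8, Pinehurst 7, Oakdale 9.
At 52 seats: Millford 11, Stonebridge 18, Fernley 8, Pinehurst 6, Oakdale 9.
Pinehurst drops from 7 to 6.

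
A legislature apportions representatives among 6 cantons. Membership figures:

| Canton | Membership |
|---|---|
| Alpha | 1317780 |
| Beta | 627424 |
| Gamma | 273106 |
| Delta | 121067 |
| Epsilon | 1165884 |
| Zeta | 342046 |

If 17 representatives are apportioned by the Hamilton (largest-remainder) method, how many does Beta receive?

Standard divisor: 3847307 ÷ 17 ≈ 226312.176.
Standard quotas: Alpha 5.8228, Beta 2.7724, Gamma 1.2068, Delta 0.5350, Epsilon 5.1517, Zeta 1.5114.
Lower quotas: Alpha 5, Beta 2, Gamma 1, Delta 0, Epsilon 5, Zeta 1 (sum 14, leaving 3 seats).
Remainders in descending order: Alpha 0.8228, Beta 0.7724, Delta 0.5350, Zeta 0.5114, Gamma 0.2068, Epsilon 0.1517.
Largest remainders: Alpha, Beta, Delta receive the extra seats.
Beta receives 3.

3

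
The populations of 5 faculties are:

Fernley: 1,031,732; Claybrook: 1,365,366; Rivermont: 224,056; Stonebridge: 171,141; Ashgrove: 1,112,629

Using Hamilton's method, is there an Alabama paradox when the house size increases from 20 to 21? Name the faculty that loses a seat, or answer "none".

At 20 seats: Fernley 5, Claybrook 7, Rivermont 1, Stonebridge 1, Ashgrove 6.
At 21 seats: Fernley 6, Claybrook 7, Rivermont 1, Stonebridge 1, Ashgrove 6.
No faculty's allocation decreased.

none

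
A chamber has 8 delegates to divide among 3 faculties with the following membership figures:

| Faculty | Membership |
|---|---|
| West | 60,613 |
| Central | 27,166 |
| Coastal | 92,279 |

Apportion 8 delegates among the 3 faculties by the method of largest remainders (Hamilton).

West=3, Central=1, Coastal=4

Standard divisor: 180058 ÷ 8 ≈ 22507.25.
Standard quotas: West 2.6930, Central 1.2070, Coastal 4.1000.
Lower quotas: West 2, Central 1, Coastal 4 (sum 7, leaving 1 seat).
Remainders in descending order: West 0.6930, Central 0.2070, Coastal 0.1000.
The surplus seat goes to West.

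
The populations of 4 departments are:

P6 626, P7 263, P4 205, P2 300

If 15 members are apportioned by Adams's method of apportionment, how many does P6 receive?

7

Standard divisor 1394/15 ≈ 92.933; standard quotas: P6 6.736, P7 2.830, P4 2.206, P2 3.228.
Rounding up gives 7, 3, 3, 4 = 17 seats, so the divisor must be adjusted.
With modified divisor 103.78: modified quotas P6 6.032, P7 2.534, P4 1.975, P2 2.891.
Rounding up: P6 7, P7 3, P4 2, P2 3 (total 15).
P6 receives 7.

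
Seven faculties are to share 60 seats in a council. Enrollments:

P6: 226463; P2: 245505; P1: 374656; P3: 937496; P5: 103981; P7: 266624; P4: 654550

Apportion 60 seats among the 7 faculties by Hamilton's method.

P6=5; P2=5; P1=8; P3=20; P5=2; P7=6; P4=14

Total 2809275; standard divisor 2809275/60 ≈ 46821.25.
Standard quotas: P6 4.8368, P2 5.2435, P1 8.0018, P3 20.0229, P5 2.2208, P7 5.6945, P4 13.9798.
Lower quotas: P6 4, P2 5, P1 8, P3 20, P5 2, P7 5, P4 13 (sum 57, leaving 3 seats).
Remainders in descending order: P4 0.9798, P6 0.8368, P7 0.6945, P2 0.2435, P5 0.2208, P3 0.0229, P1 0.0018.
Largest remainders: P4, P6, P7 receive the extra seats.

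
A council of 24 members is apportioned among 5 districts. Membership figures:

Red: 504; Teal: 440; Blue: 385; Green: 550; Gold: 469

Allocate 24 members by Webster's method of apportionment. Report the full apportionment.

Red=5; Teal=4; Blue=4; Green=6; Gold=5

Standard divisor 2348/24 ≈ 97.833; standard quotas: Red 5.152, Teal 4.497, Blue 3.935, Green 5.622, Gold 4.794.
Rounding to the nearest integer gives Red 5, Teal 4, Blue 4, Green 6, Gold 5 — total 24, matching the house size, so no adjustment is needed.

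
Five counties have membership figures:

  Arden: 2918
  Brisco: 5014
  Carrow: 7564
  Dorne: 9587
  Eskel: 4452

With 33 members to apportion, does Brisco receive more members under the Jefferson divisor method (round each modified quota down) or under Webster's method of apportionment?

Jefferson: Arden 3, Brisco 5, Carrow 9, Dorne 11, Eskel 5.
Webster: Arden 3, Brisco 6, Carrow 8, Dorne 11, Eskel 5.
Brisco gets 5 under Jefferson and 6 under Webster.

Webster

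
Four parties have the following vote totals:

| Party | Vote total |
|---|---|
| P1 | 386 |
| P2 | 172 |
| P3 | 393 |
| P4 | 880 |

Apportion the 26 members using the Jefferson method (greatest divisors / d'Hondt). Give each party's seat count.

Standard divisor 1831/26 ≈ 70.423; standard quotas: P1 5.481, P2 2.442, P3 5.581, P4 12.496.
Rounding down gives 5, 2, 5, 12 = 24 seats, so the divisor must be adjusted.
With modified divisor 65: modified quotas P1 5.938, P2 2.646, P3 6.046, P4 13.538.
Rounding down: P1 5, P2 2, P3 6, P4 13 (total 26).

P1: 5, P2: 2, P3: 6, P4: 13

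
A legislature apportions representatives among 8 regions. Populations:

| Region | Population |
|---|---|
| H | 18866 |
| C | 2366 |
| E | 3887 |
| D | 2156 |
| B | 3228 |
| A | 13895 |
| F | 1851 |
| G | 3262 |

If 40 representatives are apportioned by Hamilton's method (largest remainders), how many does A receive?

11

Standard divisor: 49511 ÷ 40 ≈ 1237.775.
Standard quotas: H 15.2419, C 1.9115, E 3.1403, D 1.7418, B 2.6079, A 11.2258, F 1.4954, G 2.6354.
Lower quotas: H 15, C 1, E 3, D 1, B 2, A 11, F 1, G 2 (sum 36, leaving 4 seats).
Remainders in descending order: C 0.9115, D 0.7418, G 0.6354, B 0.6079, F 0.4954, H 0.2419, A 0.2258, E 0.1403.
The surplus seats go to C, D, G, B.
A receives 11.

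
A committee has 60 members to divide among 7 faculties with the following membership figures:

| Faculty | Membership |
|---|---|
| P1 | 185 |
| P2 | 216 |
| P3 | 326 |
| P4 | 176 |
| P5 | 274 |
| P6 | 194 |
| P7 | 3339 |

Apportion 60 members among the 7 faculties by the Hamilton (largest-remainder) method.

P1=2; P2=3; P3=4; P4=2; P5=4; P6=2; P7=43

Standard divisor: 4710 ÷ 60 ≈ 78.5.
Standard quotas: P1 2.357, P2 2.752, P3 4.153, P4 2.242, P5 3.490, P6 2.471, P7 42.535.
Lower quotas: P1 2, P2 2, P3 4, P4 2, P5 3, P6 2, P7 42 (sum 57, leaving 3 seats).
Remainders in descending order: P2 0.752, P7 0.535, P5 0.490, P6 0.471, P1 0.357, P4 0.242, P3 0.153.
Largest remainders: P2, P7, P5 receive the extra seats.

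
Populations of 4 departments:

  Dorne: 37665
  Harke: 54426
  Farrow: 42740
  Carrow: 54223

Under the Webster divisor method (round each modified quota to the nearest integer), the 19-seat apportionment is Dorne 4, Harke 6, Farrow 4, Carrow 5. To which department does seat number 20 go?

Carrow

Priority for the next seat is population ÷ (current seats + 0.5).
Priorities: Dorne 8370.000, Harke 8373.231, Farrow 9497.778, Carrow 9858.727.
Highest priority: Carrow.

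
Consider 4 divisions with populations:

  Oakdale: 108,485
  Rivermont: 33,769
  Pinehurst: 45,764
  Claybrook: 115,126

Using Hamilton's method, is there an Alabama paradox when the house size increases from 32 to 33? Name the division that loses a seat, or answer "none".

none

At 32 seats: Oakdale 11, Rivermont 4, Pinehurst 5, Claybrook 12.
At 33 seats: Oakdale 12, Rivermont 4, Pinehurst 5, Claybrook 12.
No division's allocation decreased.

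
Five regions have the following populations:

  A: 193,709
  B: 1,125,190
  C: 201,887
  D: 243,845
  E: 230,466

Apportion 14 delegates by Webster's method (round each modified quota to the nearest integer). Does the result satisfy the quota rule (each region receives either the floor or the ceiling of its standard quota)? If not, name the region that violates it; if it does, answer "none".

none

Standard quotas: A 1.359, B 7.896, C 1.417, D 1.711, E 1.617.
Webster allocation: A 1, B 8, C 1, D 2, E 2.
Every allocation lies between the lower and upper quota.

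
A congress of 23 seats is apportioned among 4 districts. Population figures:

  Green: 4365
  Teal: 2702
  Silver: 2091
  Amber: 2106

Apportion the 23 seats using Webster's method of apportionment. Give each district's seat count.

Standard divisor 11264/23 ≈ 489.739; standard quotas: Green 8.913, Teal 5.517, Silver 4.270, Amber 4.300.
Rounding to the nearest integer gives Green 9, Teal 6, Silver 4, Amber 4 — total 23, matching the house size, so no adjustment is needed.

Green 9, Teal 6, Silver 4, Amber 4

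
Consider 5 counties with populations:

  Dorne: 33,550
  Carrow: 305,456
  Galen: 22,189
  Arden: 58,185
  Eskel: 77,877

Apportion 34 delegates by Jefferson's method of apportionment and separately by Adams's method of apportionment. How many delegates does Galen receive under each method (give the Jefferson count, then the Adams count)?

Jefferson: Dorne 2, Carrow 22, Galen 1, Arden 4, Eskel 5.
Adams: Dorne 3, Carrow 20, Galen 2, Arden 4, Eskel 5.
Galen gets 1 under Jefferson and 2 under Adams.

1 and 2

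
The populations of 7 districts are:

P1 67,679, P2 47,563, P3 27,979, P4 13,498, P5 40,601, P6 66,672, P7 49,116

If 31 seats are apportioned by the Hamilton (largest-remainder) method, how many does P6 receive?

Standard divisor: 313108 ÷ 31 ≈ 10100.258.
Standard quotas: P1 6.7007, P2 4.7091, P3 2.7701, P4 1.3364, P5 4.0198, P6 6.6010, P7 4.8628.
Lower quotas: P1 6, P2 4, P3 2, P4 1, P5 4, P6 6, P7 4 (sum 27, leaving 4 seats).
Remainders in descending order: P7 0.8628, P3 0.7701, P2 0.7091, P1 0.7007, P6 0.6010, P4 0.3364, P5 0.0198.
Largest remainders: P7, P3, P2, P1 receive the extra seats.
P6 receives 6.

6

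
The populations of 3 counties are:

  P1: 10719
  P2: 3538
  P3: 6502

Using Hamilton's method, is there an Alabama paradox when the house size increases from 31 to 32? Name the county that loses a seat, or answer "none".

none

At 31 seats: P1 16, P2 5, P3 10.
At 32 seats: P1 17, P2 5, P3 10.
No county's allocation decreased.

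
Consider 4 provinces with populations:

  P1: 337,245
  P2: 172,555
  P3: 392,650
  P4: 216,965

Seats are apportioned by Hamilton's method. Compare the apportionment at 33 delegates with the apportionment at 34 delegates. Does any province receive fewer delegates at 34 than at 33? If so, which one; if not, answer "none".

none

At 33 seats: P1 10, P2 5, P3 12, P4 6.
At 34 seats: P1 10, P2 5, P3 12, P4 7.
No province's allocation decreased.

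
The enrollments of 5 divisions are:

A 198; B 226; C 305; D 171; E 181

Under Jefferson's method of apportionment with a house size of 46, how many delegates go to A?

8

Standard divisor 1081/46 ≈ 23.5; standard quotas: A 8.426, B 9.617, C 12.979, D 7.277, E 7.702.
Rounding down gives 8, 9, 12, 7, 7 = 43 seats, so the divisor must be adjusted.
With modified divisor 22.3: modified quotas A 8.879, B 10.135, C 13.677, D 7.668, E 8.117.
Rounding down: A 8, B 10, C 13, D 7, E 8 (total 46).
A receives 8.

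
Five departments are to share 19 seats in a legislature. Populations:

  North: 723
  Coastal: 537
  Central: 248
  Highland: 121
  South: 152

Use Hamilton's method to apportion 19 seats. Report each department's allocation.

Standard divisor: 1781 ÷ 19 ≈ 93.737.
Standard quotas: North 7.713, Coastal 5.729, Central 2.646, Highland 1.291, South 1.622.
Lower quotas: North 7, Coastal 5, Central 2, Highland 1, South 1 (sum 16, leaving 3 seats).
Remainders in descending order: Coastal 0.729, North 0.713, Central 0.646, South 0.622, Highland 0.291.
The surplus seats go to Coastal, North, Central.

North 8, Coastal 6, Central 3, Highland 1, South 1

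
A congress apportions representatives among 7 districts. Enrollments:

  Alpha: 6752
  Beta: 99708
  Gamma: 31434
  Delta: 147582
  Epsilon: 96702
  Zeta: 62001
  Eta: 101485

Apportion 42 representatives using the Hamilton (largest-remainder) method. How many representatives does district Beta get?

8

Standard divisor: 545664 ÷ 42 = 12992.
Standard quotas: Alpha 0.5197, Beta 7.6746, Gamma 2.4195, Delta 11.3595, Epsilon 7.4432, Zeta 4.7722, Eta 7.8113.
Lower quotas: Alpha 0, Beta 7, Gamma 2, Delta 11, Epsilon 7, Zeta 4, Eta 7 (sum 38, leaving 4 seats).
Remainders in descending order: Eta 0.8113, Zeta 0.7722, Beta 0.6746, Alpha 0.5197, Epsilon 0.4432, Gamma 0.4195, Delta 0.3595.
Largest remainders: Eta, Zeta, Beta, Alpha receive the extra seats.
Beta receives 8.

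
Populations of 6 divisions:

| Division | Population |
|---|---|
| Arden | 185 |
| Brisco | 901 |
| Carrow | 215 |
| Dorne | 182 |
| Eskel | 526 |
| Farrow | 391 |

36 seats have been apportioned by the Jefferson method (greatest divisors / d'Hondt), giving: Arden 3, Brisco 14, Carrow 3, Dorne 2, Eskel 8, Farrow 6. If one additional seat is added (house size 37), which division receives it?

Dorne

Priority for the next seat is population ÷ (current seats + 1).
Priorities: Arden 46.250, Brisco 60.067, Carrow 53.750, Dorne 60.667, Eskel 58.444, Farrow 55.857.
Highest priority: Dorne.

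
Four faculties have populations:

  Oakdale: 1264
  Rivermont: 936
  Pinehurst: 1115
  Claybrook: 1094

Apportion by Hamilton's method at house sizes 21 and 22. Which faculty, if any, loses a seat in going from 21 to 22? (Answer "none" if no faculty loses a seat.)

At 21 seats: Oakdale 6, Rivermont 5, Pinehurst 5, Claybrook 5.
At 22 seats: Oakdale 6, Rivermont 5, Pinehurst 6, Claybrook 5.
No faculty's allocation decreased.

none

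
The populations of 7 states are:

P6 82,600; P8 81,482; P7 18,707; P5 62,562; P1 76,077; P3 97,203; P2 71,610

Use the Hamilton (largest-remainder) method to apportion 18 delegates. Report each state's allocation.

P6: 3, P8: 3, P7: 1, P5: 2, P1: 3, P3: 3, P2: 3

Standard divisor: 490241 ÷ 18 ≈ 27235.611.
Standard quotas: P6 3.0328, P8 2.9917, P7 0.6869, P5 2.2971, P1 2.7933, P3 3.5690, P2 2.6293.
Lower quotas: P6 3, P8 2, P7 0, P5 2, P1 2, P3 3, P2 2 (sum 14, leaving 4 seats).
Remainders in descending order: P8 0.9917, P1 0.7933, P7 0.6869, P2 0.6293, P3 0.5690, P5 0.2971, P6 0.0328.
Largest remainders: P8, P1, P7, P2 receive the extra seats.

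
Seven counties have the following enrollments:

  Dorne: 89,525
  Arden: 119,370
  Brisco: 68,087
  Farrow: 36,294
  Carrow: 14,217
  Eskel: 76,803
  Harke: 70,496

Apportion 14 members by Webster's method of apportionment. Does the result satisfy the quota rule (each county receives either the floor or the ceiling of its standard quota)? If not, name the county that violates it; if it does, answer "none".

none

Standard quotas: Dorne 2.640, Arden 3.520, Brisco 2.008, Farrow 1.070, Carrow 0.419, Eskel 2.265, Harke 2.079.
Webster allocation: Dorne 3, Arden 4, Brisco 2, Farrow 1, Carrow 0, Eskel 2, Harke 2.
Every allocation lies between the lower and upper quota.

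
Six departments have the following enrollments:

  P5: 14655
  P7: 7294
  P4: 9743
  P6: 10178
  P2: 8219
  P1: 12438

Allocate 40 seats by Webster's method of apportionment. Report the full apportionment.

Standard divisor 62527/40 ≈ 1563.175; standard quotas: P5 9.375, P7 4.666, P4 6.233, P6 6.511, P2 5.258, P1 7.957.
Rounding to the nearest integer gives P5 9, P7 5, P4 6, P6 7, P2 5, P1 8 — total 40, matching the house size, so no adjustment is needed.

P5: 9; P7: 5; P4: 6; P6: 7; P2: 5; P1: 8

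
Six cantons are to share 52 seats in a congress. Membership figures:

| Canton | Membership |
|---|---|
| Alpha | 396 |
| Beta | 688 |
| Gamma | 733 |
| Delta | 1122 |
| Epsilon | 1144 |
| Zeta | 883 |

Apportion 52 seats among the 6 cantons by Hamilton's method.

Alpha: 4; Beta: 7; Gamma: 8; Delta: 12; Epsilon: 12; Zeta: 9

Total 4966; standard divisor 4966/52 ≈ 95.5.
Standard quotas: Alpha 4.147, Beta 7.204, Gamma 7.675, Delta 11.749, Epsilon 11.979, Zeta 9.246.
Lower quotas: Alpha 4, Beta 7, Gamma 7, Delta 11, Epsilon 11, Zeta 9 (sum 49, leaving 3 seats).
Remainders in descending order: Epsilon 0.979, Delta 0.749, Gamma 0.675, Zeta 0.246, Beta 0.204, Alpha 0.147.
Largest remainders: Epsilon, Delta, Gamma receive the extra seats.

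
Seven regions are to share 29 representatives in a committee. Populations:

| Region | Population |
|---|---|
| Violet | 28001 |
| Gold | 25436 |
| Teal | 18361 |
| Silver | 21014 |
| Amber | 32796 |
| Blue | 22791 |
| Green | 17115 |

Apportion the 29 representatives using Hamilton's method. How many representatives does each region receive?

The standard divisor is 165514/29 ≈ 5707.379.
Standard quotas: Violet 4.9061, Gold 4.4567, Teal 3.2171, Silver 3.6819, Amber 5.7462, Blue 3.9933, Green 2.9987.
Lower quotas: Violet 4, Gold 4, Teal 3, Silver 3, Amber 5, Blue 3, Green 2 (sum 24, leaving 5 seats).
Remainders in descending order: Green 0.9987, Blue 0.9933, Violet 0.9061, Amber 0.7462, Silver 0.6819, Gold 0.4567, Teal 0.2171.
The surplus seats go to Green, Blue, Violet, Amber, Silver.

Violet 5; Gold 4; Teal 3; Silver 4; Amber 6; Blue 4; Green 3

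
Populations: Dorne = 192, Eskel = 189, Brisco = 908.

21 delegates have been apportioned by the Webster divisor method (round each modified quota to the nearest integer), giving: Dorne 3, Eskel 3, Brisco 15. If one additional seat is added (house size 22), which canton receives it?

Brisco

Priority for the next seat is population ÷ (current seats + 0.5).
Priorities: Dorne 54.857, Eskel 54.000, Brisco 58.581.
Highest priority: Brisco.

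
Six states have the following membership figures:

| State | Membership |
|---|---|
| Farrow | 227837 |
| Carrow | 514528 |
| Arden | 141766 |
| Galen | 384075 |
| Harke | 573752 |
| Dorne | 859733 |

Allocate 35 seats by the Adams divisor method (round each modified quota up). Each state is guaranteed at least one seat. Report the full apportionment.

Standard divisor 2701691/35 ≈ 77191.171; standard quotas: Farrow 2.952, Carrow 6.666, Arden 1.837, Galen 4.976, Harke 7.433, Dorne 11.138.
Rounding up gives 3, 7, 2, 5, 8, 12 = 37 seats, so the divisor must be adjusted.
With modified divisor 83900: modified quotas Farrow 2.716, Carrow 6.133, Arden 1.690, Galen 4.578, Harke 6.839, Dorne 10.247.
Rounding up: Farrow 3, Carrow 7, Arden 2, Galen 5, Harke 7, Dorne 11 (total 35).

Farrow=3, Carrow=7, Arden=2, Galen=5, Harke=7, Dorne=11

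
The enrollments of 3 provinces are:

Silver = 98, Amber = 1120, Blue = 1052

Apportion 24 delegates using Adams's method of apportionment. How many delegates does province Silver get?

1

Standard divisor 2270/24 ≈ 94.583; standard quotas: Silver 1.036, Amber 11.841, Blue 11.122.
Rounding up gives 2, 12, 12 = 26 seats, so the divisor must be adjusted.
With modified divisor 100: modified quotas Silver 0.980, Amber 11.200, Blue 10.520.
Rounding up: Silver 1, Amber 12, Blue 11 (total 24).
Silver receives 1.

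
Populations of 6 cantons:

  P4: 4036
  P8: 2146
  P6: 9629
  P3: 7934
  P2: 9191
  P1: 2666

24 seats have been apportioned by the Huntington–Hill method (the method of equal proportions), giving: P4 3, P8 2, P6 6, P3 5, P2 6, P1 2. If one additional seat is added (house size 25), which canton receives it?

Priority for the next seat is population ÷ (√(s·(s+1))).
Priorities: P4 1165.093, P8 876.101, P6 1485.787, P3 1448.544, P2 1418.202, P1 1088.390.
Highest priority: P6.

P6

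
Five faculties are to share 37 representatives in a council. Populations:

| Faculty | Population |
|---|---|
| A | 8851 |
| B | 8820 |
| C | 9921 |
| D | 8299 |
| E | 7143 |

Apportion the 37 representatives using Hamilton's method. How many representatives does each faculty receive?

A 8, B 8, C 8, D 7, E 6

Total 43034; standard divisor 43034/37 ≈ 1163.081.
Standard quotas: A 7.6100, B 7.5833, C 8.5299, D 7.1354, E 6.1414.
Lower quotas: A 7, B 7, C 8, D 7, E 6 (sum 35, leaving 2 seats).
Remainders in descending order: A 0.6100, B 0.5833, C 0.5299, E 0.1414, D 0.1354.
The surplus seats go to A, B.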